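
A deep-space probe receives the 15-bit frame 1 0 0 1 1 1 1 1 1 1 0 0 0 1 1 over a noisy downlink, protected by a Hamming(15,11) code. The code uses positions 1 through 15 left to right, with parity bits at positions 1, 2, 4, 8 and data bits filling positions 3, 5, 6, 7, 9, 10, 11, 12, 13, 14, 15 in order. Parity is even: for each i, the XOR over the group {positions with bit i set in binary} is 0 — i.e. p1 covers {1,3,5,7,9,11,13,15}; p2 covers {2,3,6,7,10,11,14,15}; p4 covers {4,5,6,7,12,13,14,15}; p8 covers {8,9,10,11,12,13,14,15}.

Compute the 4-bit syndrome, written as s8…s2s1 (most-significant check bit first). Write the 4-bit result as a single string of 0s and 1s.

s1 (pos 1,3,5,7,9,11,13,15): 1⊕0⊕1⊕1⊕1⊕0⊕0⊕1 = 1
s2 (pos 2,3,6,7,10,11,14,15): 0⊕0⊕1⊕1⊕1⊕0⊕1⊕1 = 1
s4 (pos 4,5,6,7,12,13,14,15): 1⊕1⊕1⊕1⊕0⊕0⊕1⊕1 = 0
s8 (pos 8,9,10,11,12,13,14,15): 1⊕1⊕1⊕0⊕0⊕0⊕1⊕1 = 1
Syndrome s8…s1 = 1011 → error at position 11.

1011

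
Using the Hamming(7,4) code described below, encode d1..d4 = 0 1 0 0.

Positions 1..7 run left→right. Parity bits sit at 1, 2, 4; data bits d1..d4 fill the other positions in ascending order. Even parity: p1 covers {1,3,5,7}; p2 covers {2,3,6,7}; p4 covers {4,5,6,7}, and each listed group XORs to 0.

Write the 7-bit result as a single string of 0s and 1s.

1001100

Place data at non-parity positions: p1 p2 0 p4 1 0 0
p1 (pos 1,3,5,7): XOR of data positions = 0⊕1⊕0 = 1
p2 (pos 2,3,6,7): XOR of data positions = 0⊕0⊕0 = 0
p4 (pos 4,5,6,7): XOR of data positions = 1⊕0⊕0 = 1
Codeword: 1001100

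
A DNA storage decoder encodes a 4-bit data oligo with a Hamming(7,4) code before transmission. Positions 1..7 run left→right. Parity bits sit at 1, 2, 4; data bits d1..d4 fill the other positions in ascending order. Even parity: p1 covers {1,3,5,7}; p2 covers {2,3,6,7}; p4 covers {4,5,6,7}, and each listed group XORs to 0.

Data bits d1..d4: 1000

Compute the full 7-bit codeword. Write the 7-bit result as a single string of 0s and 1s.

Place data at non-parity positions: p1 p2 1 p4 0 0 0
p1 (pos 1,3,5,7): XOR of data positions = 1⊕0⊕0 = 1
p2 (pos 2,3,6,7): XOR of data positions = 1⊕0⊕0 = 1
p4 (pos 4,5,6,7): XOR of data positions = 0⊕0⊕0 = 0
Codeword: 1110000

1110000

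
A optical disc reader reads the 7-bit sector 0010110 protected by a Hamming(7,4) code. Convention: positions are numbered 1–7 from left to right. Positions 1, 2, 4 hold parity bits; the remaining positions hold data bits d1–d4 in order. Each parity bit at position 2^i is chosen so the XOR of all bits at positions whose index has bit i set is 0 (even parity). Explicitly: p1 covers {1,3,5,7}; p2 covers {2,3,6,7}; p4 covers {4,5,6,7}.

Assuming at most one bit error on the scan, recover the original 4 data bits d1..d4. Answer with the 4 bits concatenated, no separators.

s1 (pos 1,3,5,7): 0⊕1⊕1⊕0 = 0
s2 (pos 2,3,6,7): 0⊕1⊕1⊕0 = 0
s4 (pos 4,5,6,7): 0⊕1⊕1⊕0 = 0
Syndrome s4…s1 = 000 → no error.
Read data bits from positions 3,5,6,7: 1110

1110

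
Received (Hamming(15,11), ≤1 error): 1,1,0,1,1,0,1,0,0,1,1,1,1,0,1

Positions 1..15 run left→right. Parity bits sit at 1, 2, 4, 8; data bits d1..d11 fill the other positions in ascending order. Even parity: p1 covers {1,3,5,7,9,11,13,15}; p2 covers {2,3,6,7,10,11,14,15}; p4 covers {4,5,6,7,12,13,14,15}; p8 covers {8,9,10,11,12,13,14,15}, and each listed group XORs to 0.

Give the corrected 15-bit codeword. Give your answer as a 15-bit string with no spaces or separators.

110110100011101

s1 (pos 1,3,5,7,9,11,13,15): 1⊕0⊕1⊕1⊕0⊕1⊕1⊕1 = 0
s2 (pos 2,3,6,7,10,11,14,15): 1⊕0⊕0⊕1⊕1⊕1⊕0⊕1 = 1
s4 (pos 4,5,6,7,12,13,14,15): 1⊕1⊕0⊕1⊕1⊕1⊕0⊕1 = 0
s8 (pos 8,9,10,11,12,13,14,15): 0⊕0⊕1⊕1⊕1⊕1⊕0⊕1 = 1
Syndrome s8…s1 = 1010 → error at position 10.
Flip position 10: 110110100111101 → 110110100011101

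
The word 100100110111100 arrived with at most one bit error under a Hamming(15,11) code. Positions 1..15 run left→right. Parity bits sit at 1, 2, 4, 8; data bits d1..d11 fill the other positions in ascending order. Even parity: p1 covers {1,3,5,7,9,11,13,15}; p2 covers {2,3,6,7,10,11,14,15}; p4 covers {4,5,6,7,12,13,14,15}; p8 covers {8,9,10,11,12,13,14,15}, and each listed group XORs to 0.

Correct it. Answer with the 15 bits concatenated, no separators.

s1 (pos 1,3,5,7,9,11,13,15): 1⊕0⊕0⊕1⊕0⊕1⊕1⊕0 = 0
s2 (pos 2,3,6,7,10,11,14,15): 0⊕0⊕0⊕1⊕1⊕1⊕0⊕0 = 1
s4 (pos 4,5,6,7,12,13,14,15): 1⊕0⊕0⊕1⊕1⊕1⊕0⊕0 = 0
s8 (pos 8,9,10,11,12,13,14,15): 1⊕0⊕1⊕1⊕1⊕1⊕0⊕0 = 1
Syndrome s8…s1 = 1010 → error at position 10.
Flip position 10: 100100110111100 → 100100110011100

100100110011100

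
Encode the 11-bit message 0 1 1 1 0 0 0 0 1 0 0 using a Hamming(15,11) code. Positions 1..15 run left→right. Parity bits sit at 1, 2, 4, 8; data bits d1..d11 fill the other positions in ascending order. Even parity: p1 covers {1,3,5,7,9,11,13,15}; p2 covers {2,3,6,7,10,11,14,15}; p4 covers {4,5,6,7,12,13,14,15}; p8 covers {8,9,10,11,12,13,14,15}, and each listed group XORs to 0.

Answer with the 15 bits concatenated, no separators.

100011110000100

Place data at non-parity positions: p1 p2 0 p4 1 1 1 p8 0 0 0 0 1 0 0
p1 (pos 1,3,5,7,9,11,13,15): XOR of data positions = 0⊕1⊕1⊕0⊕0⊕1⊕0 = 1
p2 (pos 2,3,6,7,10,11,14,15): XOR of data positions = 0⊕1⊕1⊕0⊕0⊕0⊕0 = 0
p4 (pos 4,5,6,7,12,13,14,15): XOR of data positions = 1⊕1⊕1⊕0⊕1⊕0⊕0 = 0
p8 (pos 8,9,10,11,12,13,14,15): XOR of data positions = 0⊕0⊕0⊕0⊕1⊕0⊕0 = 1
Codeword: 100011110000100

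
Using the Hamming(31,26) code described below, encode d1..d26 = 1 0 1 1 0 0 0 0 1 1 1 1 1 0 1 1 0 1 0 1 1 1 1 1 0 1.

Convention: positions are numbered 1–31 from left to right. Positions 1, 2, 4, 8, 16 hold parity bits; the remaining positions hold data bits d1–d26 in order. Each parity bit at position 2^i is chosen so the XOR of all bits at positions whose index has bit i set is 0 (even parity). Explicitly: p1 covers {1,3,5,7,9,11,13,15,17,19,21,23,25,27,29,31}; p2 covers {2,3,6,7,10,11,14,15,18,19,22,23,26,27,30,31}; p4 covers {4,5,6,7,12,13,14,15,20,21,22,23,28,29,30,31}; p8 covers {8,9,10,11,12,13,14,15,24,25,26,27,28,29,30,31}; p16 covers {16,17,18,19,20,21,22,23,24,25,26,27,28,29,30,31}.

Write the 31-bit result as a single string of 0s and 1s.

1011011100001111110110101111101

Place data at non-parity positions: p1 p2 1 p4 0 1 1 p8 0 0 0 0 1 1 1 p16 1 1 0 1 1 0 1 0 1 1 1 1 1 0 1
p1 (pos 1,3,5,7,9,11,13,15,17,19,21,23,25,27,29,31): XOR of data positions = 1⊕0⊕1⊕0⊕0⊕1⊕1⊕1⊕0⊕1⊕1⊕1⊕1⊕1⊕1 = 1
p2 (pos 2,3,6,7,10,11,14,15,18,19,22,23,26,27,30,31): XOR of data positions = 1⊕1⊕1⊕0⊕0⊕1⊕1⊕1⊕0⊕0⊕1⊕1⊕1⊕0⊕1 = 0
p4 (pos 4,5,6,7,12,13,14,15,20,21,22,23,28,29,30,31): XOR of data positions = 0⊕1⊕1⊕0⊕1⊕1⊕1⊕1⊕1⊕0⊕1⊕1⊕1⊕0⊕1 = 1
p8 (pos 8,9,10,11,12,13,14,15,24,25,26,27,28,29,30,31): XOR of data positions = 0⊕0⊕0⊕0⊕1⊕1⊕1⊕0⊕1⊕1⊕1⊕1⊕1⊕0⊕1 = 1
p16 (pos 16,17,18,19,20,21,22,23,24,25,26,27,28,29,30,31): XOR of data positions = 1⊕1⊕0⊕1⊕1⊕0⊕1⊕0⊕1⊕1⊕1⊕1⊕1⊕0⊕1 = 1
Codeword: 1011011100001111110110101111101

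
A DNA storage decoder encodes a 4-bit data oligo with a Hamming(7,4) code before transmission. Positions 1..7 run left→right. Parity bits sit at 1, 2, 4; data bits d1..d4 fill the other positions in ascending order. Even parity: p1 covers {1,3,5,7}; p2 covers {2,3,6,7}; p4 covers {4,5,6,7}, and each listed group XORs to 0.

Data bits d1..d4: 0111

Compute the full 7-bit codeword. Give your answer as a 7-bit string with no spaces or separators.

Place data at non-parity positions: p1 p2 0 p4 1 1 1
p1 (pos 1,3,5,7): XOR of data positions = 0⊕1⊕1 = 0
p2 (pos 2,3,6,7): XOR of data positions = 0⊕1⊕1 = 0
p4 (pos 4,5,6,7): XOR of data positions = 1⊕1⊕1 = 1
Codeword: 0001111

0001111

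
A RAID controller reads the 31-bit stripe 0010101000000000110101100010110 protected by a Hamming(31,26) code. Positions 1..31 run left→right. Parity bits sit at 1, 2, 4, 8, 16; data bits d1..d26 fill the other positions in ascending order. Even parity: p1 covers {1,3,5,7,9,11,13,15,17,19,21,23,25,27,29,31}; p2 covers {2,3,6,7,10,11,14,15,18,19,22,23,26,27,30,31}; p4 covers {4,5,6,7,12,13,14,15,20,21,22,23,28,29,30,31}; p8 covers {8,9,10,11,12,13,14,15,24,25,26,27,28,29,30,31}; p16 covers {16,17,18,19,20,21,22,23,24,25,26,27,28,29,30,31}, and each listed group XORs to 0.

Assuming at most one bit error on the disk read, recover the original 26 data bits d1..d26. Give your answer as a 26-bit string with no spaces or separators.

s1 (pos 1,3,5,7,9,11,13,15,17,19,21,23,25,27,29,31): 0⊕1⊕1⊕1⊕0⊕0⊕0⊕0⊕1⊕0⊕0⊕1⊕0⊕1⊕1⊕0 = 1
s2 (pos 2,3,6,7,10,11,14,15,18,19,22,23,26,27,30,31): 0⊕1⊕0⊕1⊕0⊕0⊕0⊕0⊕1⊕0⊕1⊕1⊕0⊕1⊕1⊕0 = 1
s4 (pos 4,5,6,7,12,13,14,15,20,21,22,23,28,29,30,31): 0⊕1⊕0⊕1⊕0⊕0⊕0⊕0⊕1⊕0⊕1⊕1⊕0⊕1⊕1⊕0 = 1
s8 (pos 8,9,10,11,12,13,14,15,24,25,26,27,28,29,30,31): 0⊕0⊕0⊕0⊕0⊕0⊕0⊕0⊕0⊕0⊕0⊕1⊕0⊕1⊕1⊕0 = 1
s16 (pos 16,17,18,19,20,21,22,23,24,25,26,27,28,29,30,31): 0⊕1⊕1⊕0⊕1⊕0⊕1⊕1⊕0⊕0⊕0⊕1⊕0⊕1⊕1⊕0 = 0
Syndrome s16…s1 = 01111 → error at position 15.
Flip position 15: 0010101000000000110101100010110 → 0010101000000010110101100010110
Read data bits from positions 3,5,6,7,9,10,11,12,13,14,15,17,18,19,20,21,22,23,24,25,26,27,28,29,30,31: 11010000001110101100010110

11010000001110101100010110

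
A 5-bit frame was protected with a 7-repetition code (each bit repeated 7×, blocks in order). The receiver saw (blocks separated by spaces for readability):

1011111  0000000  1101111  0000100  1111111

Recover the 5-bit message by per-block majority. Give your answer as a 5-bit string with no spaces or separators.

10101

Block 1 (1011111): 6 ones → 1
Block 2 (0000000): 0 ones → 0
Block 3 (1101111): 6 ones → 1
Block 4 (0000100): 1 one → 0
Block 5 (1111111): 7 ones → 1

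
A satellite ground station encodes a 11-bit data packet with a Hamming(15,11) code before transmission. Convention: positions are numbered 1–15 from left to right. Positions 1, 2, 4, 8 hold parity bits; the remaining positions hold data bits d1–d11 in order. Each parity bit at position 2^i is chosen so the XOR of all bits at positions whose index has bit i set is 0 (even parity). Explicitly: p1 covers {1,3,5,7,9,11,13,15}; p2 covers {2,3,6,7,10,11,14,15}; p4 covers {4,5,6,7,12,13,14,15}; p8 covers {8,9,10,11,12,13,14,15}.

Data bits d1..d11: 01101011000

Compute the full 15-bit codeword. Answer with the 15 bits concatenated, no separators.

Place data at non-parity positions: p1 p2 0 p4 1 1 0 p8 1 0 1 1 0 0 0
p1 (pos 1,3,5,7,9,11,13,15): XOR of data positions = 0⊕1⊕0⊕1⊕1⊕0⊕0 = 1
p2 (pos 2,3,6,7,10,11,14,15): XOR of data positions = 0⊕1⊕0⊕0⊕1⊕0⊕0 = 0
p4 (pos 4,5,6,7,12,13,14,15): XOR of data positions = 1⊕1⊕0⊕1⊕0⊕0⊕0 = 1
p8 (pos 8,9,10,11,12,13,14,15): XOR of data positions = 1⊕0⊕1⊕1⊕0⊕0⊕0 = 1
Codeword: 100111011011000

100111011011000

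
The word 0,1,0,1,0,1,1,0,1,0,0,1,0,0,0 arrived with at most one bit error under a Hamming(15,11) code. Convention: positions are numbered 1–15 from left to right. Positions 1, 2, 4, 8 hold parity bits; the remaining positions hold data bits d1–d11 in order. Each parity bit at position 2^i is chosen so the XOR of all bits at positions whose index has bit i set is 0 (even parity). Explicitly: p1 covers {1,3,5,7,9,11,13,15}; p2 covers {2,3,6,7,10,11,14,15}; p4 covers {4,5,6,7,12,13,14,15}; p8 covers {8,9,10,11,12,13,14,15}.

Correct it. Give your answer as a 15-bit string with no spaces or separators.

000101101001000

s1 (pos 1,3,5,7,9,11,13,15): 0⊕0⊕0⊕1⊕1⊕0⊕0⊕0 = 0
s2 (pos 2,3,6,7,10,11,14,15): 1⊕0⊕1⊕1⊕0⊕0⊕0⊕0 = 1
s4 (pos 4,5,6,7,12,13,14,15): 1⊕0⊕1⊕1⊕1⊕0⊕0⊕0 = 0
s8 (pos 8,9,10,11,12,13,14,15): 0⊕1⊕0⊕0⊕1⊕0⊕0⊕0 = 0
Syndrome s8…s1 = 0010 → error at position 2.
Flip position 2: 010101101001000 → 000101101001000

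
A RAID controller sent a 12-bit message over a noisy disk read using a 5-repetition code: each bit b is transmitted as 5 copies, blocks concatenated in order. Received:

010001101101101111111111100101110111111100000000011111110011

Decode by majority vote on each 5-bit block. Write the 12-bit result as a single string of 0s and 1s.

011110110011

Block 1 (01000): 1 one → 0
Block 2 (11011): 4 ones → 1
Block 3 (01101): 3 ones → 1
Block 4 (11111): 5 ones → 1
Block 5 (11111): 5 ones → 1
Block 6 (00101): 2 ones → 0
Block 7 (11011): 4 ones → 1
Block 8 (11111): 5 ones → 1
Block 9 (00000): 0 ones → 0
Block 10 (00001): 1 one → 0
Block 11 (11111): 5 ones → 1
Block 12 (10011): 3 ones → 1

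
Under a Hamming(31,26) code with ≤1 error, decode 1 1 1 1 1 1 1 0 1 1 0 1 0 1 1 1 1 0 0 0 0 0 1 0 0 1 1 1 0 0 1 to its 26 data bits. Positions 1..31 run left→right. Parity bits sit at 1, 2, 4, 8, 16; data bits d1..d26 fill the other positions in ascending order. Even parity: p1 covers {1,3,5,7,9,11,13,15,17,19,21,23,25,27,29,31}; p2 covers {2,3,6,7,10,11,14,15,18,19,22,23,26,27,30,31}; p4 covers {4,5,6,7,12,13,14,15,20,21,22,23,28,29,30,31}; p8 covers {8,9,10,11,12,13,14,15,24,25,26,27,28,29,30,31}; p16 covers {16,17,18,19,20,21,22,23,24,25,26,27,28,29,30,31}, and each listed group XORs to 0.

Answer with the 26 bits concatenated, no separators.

11111101011100000100011001

s1 (pos 1,3,5,7,9,11,13,15,17,19,21,23,25,27,29,31): 1⊕1⊕1⊕1⊕1⊕0⊕0⊕1⊕1⊕0⊕0⊕1⊕0⊕1⊕0⊕1 = 0
s2 (pos 2,3,6,7,10,11,14,15,18,19,22,23,26,27,30,31): 1⊕1⊕1⊕1⊕1⊕0⊕1⊕1⊕0⊕0⊕0⊕1⊕1⊕1⊕0⊕1 = 1
s4 (pos 4,5,6,7,12,13,14,15,20,21,22,23,28,29,30,31): 1⊕1⊕1⊕1⊕1⊕0⊕1⊕1⊕0⊕0⊕0⊕1⊕1⊕0⊕0⊕1 = 0
s8 (pos 8,9,10,11,12,13,14,15,24,25,26,27,28,29,30,31): 0⊕1⊕1⊕0⊕1⊕0⊕1⊕1⊕0⊕0⊕1⊕1⊕1⊕0⊕0⊕1 = 1
s16 (pos 16,17,18,19,20,21,22,23,24,25,26,27,28,29,30,31): 1⊕1⊕0⊕0⊕0⊕0⊕0⊕1⊕0⊕0⊕1⊕1⊕1⊕0⊕0⊕1 = 1
Syndrome s16…s1 = 11010 → error at position 26.
Flip position 26: 1111111011010111100000100111001 → 1111111011010111100000100011001
Read data bits from positions 3,5,6,7,9,10,11,12,13,14,15,17,18,19,20,21,22,23,24,25,26,27,28,29,30,31: 11111101011100000100011001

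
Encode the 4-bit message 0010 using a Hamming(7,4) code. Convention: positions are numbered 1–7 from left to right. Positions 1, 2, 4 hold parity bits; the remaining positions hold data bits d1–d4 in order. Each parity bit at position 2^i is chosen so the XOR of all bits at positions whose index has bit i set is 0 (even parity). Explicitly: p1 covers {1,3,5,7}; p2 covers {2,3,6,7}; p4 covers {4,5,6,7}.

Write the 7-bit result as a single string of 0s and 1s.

0101010

Place data at non-parity positions: p1 p2 0 p4 0 1 0
p1 (pos 1,3,5,7): XOR of data positions = 0⊕0⊕0 = 0
p2 (pos 2,3,6,7): XOR of data positions = 0⊕1⊕0 = 1
p4 (pos 4,5,6,7): XOR of data positions = 0⊕1⊕0 = 1
Codeword: 0101010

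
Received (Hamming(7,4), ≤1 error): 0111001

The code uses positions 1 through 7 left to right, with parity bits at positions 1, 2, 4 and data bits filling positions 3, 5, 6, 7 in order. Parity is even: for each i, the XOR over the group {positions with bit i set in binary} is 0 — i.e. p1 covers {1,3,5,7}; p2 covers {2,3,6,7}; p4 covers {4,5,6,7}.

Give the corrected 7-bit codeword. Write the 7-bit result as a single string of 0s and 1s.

0011001

s1 (pos 1,3,5,7): 0⊕1⊕0⊕1 = 0
s2 (pos 2,3,6,7): 1⊕1⊕0⊕1 = 1
s4 (pos 4,5,6,7): 1⊕0⊕0⊕1 = 0
Syndrome s4…s1 = 010 → error at position 2.
Flip position 2: 0111001 → 0011001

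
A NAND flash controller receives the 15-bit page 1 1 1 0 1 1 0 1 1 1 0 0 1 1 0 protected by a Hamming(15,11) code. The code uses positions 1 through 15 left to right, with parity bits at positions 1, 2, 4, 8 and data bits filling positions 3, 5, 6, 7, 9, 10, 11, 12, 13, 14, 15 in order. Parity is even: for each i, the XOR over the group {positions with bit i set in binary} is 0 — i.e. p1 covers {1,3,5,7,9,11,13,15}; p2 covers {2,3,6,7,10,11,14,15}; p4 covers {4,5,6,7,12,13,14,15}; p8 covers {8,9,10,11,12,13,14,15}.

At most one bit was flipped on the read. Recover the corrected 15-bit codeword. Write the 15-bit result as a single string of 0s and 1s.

s1 (pos 1,3,5,7,9,11,13,15): 1⊕1⊕1⊕0⊕1⊕0⊕1⊕0 = 1
s2 (pos 2,3,6,7,10,11,14,15): 1⊕1⊕1⊕0⊕1⊕0⊕1⊕0 = 1
s4 (pos 4,5,6,7,12,13,14,15): 0⊕1⊕1⊕0⊕0⊕1⊕1⊕0 = 0
s8 (pos 8,9,10,11,12,13,14,15): 1⊕1⊕1⊕0⊕0⊕1⊕1⊕0 = 1
Syndrome s8…s1 = 1011 → error at position 11.
Flip position 11: 111011011100110 → 111011011110110

111011011110110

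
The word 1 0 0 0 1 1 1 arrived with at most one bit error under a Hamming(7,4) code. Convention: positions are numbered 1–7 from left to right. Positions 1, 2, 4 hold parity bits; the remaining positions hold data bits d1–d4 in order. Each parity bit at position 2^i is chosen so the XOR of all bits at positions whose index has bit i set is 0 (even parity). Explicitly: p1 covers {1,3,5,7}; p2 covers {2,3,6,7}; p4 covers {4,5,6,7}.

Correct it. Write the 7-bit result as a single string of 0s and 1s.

s1 (pos 1,3,5,7): 1⊕0⊕1⊕1 = 1
s2 (pos 2,3,6,7): 0⊕0⊕1⊕1 = 0
s4 (pos 4,5,6,7): 0⊕1⊕1⊕1 = 1
Syndrome s4…s1 = 101 → error at position 5.
Flip position 5: 1000111 → 1000011

1000011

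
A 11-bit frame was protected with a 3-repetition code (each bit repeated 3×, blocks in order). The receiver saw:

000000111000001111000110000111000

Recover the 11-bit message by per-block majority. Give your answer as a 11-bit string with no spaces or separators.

00100101010

Block 1 (000): 0 ones → 0
Block 2 (000): 0 ones → 0
Block 3 (111): 3 ones → 1
Block 4 (000): 0 ones → 0
Block 5 (001): 1 one → 0
Block 6 (111): 3 ones → 1
Block 7 (000): 0 ones → 0
Block 8 (110): 2 ones → 1
Block 9 (000): 0 ones → 0
Block 10 (111): 3 ones → 1
Block 11 (000): 0 ones → 0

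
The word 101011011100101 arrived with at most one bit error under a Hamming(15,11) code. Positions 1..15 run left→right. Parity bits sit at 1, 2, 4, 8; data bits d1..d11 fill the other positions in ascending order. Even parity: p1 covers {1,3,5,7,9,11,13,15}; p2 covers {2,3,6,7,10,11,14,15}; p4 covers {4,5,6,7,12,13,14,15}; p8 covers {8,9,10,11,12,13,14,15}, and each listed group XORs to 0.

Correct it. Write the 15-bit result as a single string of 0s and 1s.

s1 (pos 1,3,5,7,9,11,13,15): 1⊕1⊕1⊕0⊕1⊕0⊕1⊕1 = 0
s2 (pos 2,3,6,7,10,11,14,15): 0⊕1⊕1⊕0⊕1⊕0⊕0⊕1 = 0
s4 (pos 4,5,6,7,12,13,14,15): 0⊕1⊕1⊕0⊕0⊕1⊕0⊕1 = 0
s8 (pos 8,9,10,11,12,13,14,15): 1⊕1⊕1⊕0⊕0⊕1⊕0⊕1 = 1
Syndrome s8…s1 = 1000 → error at position 8.
Flip position 8: 101011011100101 → 101011001100101

101011001100101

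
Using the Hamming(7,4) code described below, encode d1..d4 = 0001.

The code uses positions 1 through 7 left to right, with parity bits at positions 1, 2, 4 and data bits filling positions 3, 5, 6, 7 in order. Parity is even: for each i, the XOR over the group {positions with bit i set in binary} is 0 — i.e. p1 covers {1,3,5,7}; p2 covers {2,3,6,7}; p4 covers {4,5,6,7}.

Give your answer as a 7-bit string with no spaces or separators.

1101001

Place data at non-parity positions: p1 p2 0 p4 0 0 1
p1 (pos 1,3,5,7): XOR of data positions = 0⊕0⊕1 = 1
p2 (pos 2,3,6,7): XOR of data positions = 0⊕0⊕1 = 1
p4 (pos 4,5,6,7): XOR of data positions = 0⊕0⊕1 = 1
Codeword: 1101001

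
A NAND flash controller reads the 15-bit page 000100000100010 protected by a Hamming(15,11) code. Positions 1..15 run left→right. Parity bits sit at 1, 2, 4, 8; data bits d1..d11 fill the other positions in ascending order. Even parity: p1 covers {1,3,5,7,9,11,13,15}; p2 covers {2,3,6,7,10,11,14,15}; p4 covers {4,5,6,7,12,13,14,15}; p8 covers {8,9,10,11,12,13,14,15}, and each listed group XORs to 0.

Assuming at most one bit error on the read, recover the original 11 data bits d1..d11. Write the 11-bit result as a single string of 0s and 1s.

00000100010

s1 (pos 1,3,5,7,9,11,13,15): 0⊕0⊕0⊕0⊕0⊕0⊕0⊕0 = 0
s2 (pos 2,3,6,7,10,11,14,15): 0⊕0⊕0⊕0⊕1⊕0⊕1⊕0 = 0
s4 (pos 4,5,6,7,12,13,14,15): 1⊕0⊕0⊕0⊕0⊕0⊕1⊕0 = 0
s8 (pos 8,9,10,11,12,13,14,15): 0⊕0⊕1⊕0⊕0⊕0⊕1⊕0 = 0
Syndrome s8…s1 = 0000 → no error.
Read data bits from positions 3,5,6,7,9,10,11,12,13,14,15: 00000100010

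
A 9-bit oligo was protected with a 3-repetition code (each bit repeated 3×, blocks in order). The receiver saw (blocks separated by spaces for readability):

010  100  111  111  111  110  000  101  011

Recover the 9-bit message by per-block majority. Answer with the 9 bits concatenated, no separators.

Block 1 (010): 1 one → 0
Block 2 (100): 1 one → 0
Block 3 (111): 3 ones → 1
Block 4 (111): 3 ones → 1
Block 5 (111): 3 ones → 1
Block 6 (110): 2 ones → 1
Block 7 (000): 0 ones → 0
Block 8 (101): 2 ones → 1
Block 9 (011): 2 ones → 1

001111011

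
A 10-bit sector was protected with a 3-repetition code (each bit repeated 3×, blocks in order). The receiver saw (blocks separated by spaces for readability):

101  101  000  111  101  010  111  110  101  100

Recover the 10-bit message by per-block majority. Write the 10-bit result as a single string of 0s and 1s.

Block 1 (101): 2 ones → 1
Block 2 (101): 2 ones → 1
Block 3 (000): 0 ones → 0
Block 4 (111): 3 ones → 1
Block 5 (101): 2 ones → 1
Block 6 (010): 1 one → 0
Block 7 (111): 3 ones → 1
Block 8 (110): 2 ones → 1
Block 9 (101): 2 ones → 1
Block 10 (100): 1 one → 0

1101101110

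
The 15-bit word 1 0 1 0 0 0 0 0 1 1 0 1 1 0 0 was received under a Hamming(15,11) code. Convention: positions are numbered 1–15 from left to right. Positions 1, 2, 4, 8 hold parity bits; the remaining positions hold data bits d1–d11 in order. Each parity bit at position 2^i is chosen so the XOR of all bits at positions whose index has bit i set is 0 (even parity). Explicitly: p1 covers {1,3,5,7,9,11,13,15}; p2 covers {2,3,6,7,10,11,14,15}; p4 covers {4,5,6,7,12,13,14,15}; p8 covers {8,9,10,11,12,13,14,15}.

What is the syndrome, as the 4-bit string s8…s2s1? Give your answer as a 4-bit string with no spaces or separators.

s1 (pos 1,3,5,7,9,11,13,15): 1⊕1⊕0⊕0⊕1⊕0⊕1⊕0 = 0
s2 (pos 2,3,6,7,10,11,14,15): 0⊕1⊕0⊕0⊕1⊕0⊕0⊕0 = 0
s4 (pos 4,5,6,7,12,13,14,15): 0⊕0⊕0⊕0⊕1⊕1⊕0⊕0 = 0
s8 (pos 8,9,10,11,12,13,14,15): 0⊕1⊕1⊕0⊕1⊕1⊕0⊕0 = 0
Syndrome s8…s1 = 0000 → no error.

0000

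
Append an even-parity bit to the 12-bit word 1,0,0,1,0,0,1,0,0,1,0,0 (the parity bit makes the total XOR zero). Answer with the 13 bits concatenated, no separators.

XOR of the 12 data bits: 1⊕0⊕0⊕1⊕0⊕0⊕1⊕0⊕0⊕1⊕0⊕0 = 0
Parity bit = 0 (so all 13 bits XOR to 0).

1001001001000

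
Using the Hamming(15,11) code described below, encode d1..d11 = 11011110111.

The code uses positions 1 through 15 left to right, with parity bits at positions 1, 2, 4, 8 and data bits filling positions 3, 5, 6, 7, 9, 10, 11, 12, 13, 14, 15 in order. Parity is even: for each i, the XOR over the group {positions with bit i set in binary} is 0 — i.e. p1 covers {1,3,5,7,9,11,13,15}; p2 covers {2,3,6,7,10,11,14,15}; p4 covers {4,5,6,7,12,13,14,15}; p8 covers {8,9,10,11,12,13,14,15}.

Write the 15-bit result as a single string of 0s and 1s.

Place data at non-parity positions: p1 p2 1 p4 1 0 1 p8 1 1 1 0 1 1 1
p1 (pos 1,3,5,7,9,11,13,15): XOR of data positions = 1⊕1⊕1⊕1⊕1⊕1⊕1 = 1
p2 (pos 2,3,6,7,10,11,14,15): XOR of data positions = 1⊕0⊕1⊕1⊕1⊕1⊕1 = 0
p4 (pos 4,5,6,7,12,13,14,15): XOR of data positions = 1⊕0⊕1⊕0⊕1⊕1⊕1 = 1
p8 (pos 8,9,10,11,12,13,14,15): XOR of data positions = 1⊕1⊕1⊕0⊕1⊕1⊕1 = 0
Codeword: 101110101110111

101110101110111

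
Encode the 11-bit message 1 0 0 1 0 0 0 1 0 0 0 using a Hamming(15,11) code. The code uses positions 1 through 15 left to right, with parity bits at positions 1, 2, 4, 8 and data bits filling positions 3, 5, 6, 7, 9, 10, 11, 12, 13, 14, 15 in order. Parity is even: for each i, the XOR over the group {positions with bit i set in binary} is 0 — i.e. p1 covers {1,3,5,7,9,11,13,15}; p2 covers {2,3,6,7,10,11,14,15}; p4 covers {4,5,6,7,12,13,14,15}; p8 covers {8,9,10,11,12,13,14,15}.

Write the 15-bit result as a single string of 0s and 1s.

001000110001000

Place data at non-parity positions: p1 p2 1 p4 0 0 1 p8 0 0 0 1 0 0 0
p1 (pos 1,3,5,7,9,11,13,15): XOR of data positions = 1⊕0⊕1⊕0⊕0⊕0⊕0 = 0
p2 (pos 2,3,6,7,10,11,14,15): XOR of data positions = 1⊕0⊕1⊕0⊕0⊕0⊕0 = 0
p4 (pos 4,5,6,7,12,13,14,15): XOR of data positions = 0⊕0⊕1⊕1⊕0⊕0⊕0 = 0
p8 (pos 8,9,10,11,12,13,14,15): XOR of data positions = 0⊕0⊕0⊕1⊕0⊕0⊕0 = 1
Codeword: 001000110001000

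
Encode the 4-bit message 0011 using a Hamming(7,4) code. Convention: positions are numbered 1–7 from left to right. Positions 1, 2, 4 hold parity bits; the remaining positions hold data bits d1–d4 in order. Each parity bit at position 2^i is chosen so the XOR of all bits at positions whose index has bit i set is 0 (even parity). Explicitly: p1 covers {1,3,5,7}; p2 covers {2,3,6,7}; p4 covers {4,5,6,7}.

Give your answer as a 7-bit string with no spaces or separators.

1000011

Place data at non-parity positions: p1 p2 0 p4 0 1 1
p1 (pos 1,3,5,7): XOR of data positions = 0⊕0⊕1 = 1
p2 (pos 2,3,6,7): XOR of data positions = 0⊕1⊕1 = 0
p4 (pos 4,5,6,7): XOR of data positions = 0⊕1⊕1 = 0
Codeword: 1000011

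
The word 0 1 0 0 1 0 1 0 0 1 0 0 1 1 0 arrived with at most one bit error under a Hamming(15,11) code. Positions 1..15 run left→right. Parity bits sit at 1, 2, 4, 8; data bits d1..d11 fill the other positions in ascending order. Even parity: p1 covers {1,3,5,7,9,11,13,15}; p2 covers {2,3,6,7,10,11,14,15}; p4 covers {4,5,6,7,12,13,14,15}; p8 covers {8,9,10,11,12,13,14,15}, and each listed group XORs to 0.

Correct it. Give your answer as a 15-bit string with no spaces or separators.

s1 (pos 1,3,5,7,9,11,13,15): 0⊕0⊕1⊕1⊕0⊕0⊕1⊕0 = 1
s2 (pos 2,3,6,7,10,11,14,15): 1⊕0⊕0⊕1⊕1⊕0⊕1⊕0 = 0
s4 (pos 4,5,6,7,12,13,14,15): 0⊕1⊕0⊕1⊕0⊕1⊕1⊕0 = 0
s8 (pos 8,9,10,11,12,13,14,15): 0⊕0⊕1⊕0⊕0⊕1⊕1⊕0 = 1
Syndrome s8…s1 = 1001 → error at position 9.
Flip position 9: 010010100100110 → 010010101100110

010010101100110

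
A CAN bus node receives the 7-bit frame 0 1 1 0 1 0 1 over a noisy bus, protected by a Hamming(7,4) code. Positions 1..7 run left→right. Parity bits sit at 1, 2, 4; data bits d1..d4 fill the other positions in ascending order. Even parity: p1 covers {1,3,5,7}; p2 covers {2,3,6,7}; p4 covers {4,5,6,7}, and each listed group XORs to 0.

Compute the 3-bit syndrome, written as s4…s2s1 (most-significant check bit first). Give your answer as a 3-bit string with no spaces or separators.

011

s1 (pos 1,3,5,7): 0⊕1⊕1⊕1 = 1
s2 (pos 2,3,6,7): 1⊕1⊕0⊕1 = 1
s4 (pos 4,5,6,7): 0⊕1⊕0⊕1 = 0
Syndrome s4…s1 = 011 → error at position 3.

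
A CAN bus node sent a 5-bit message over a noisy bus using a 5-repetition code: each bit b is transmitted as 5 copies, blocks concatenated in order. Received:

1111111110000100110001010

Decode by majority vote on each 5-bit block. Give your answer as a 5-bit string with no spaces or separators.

11000

Block 1 (11111): 5 ones → 1
Block 2 (11110): 4 ones → 1
Block 3 (00010): 1 one → 0
Block 4 (01100): 2 ones → 0
Block 5 (01010): 2 ones → 0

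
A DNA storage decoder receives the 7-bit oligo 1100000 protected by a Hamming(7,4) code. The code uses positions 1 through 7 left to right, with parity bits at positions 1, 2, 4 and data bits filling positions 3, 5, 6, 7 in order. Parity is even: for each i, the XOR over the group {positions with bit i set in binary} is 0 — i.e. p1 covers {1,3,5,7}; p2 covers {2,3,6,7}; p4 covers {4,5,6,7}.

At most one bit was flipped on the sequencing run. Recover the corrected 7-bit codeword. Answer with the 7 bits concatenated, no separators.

s1 (pos 1,3,5,7): 1⊕0⊕0⊕0 = 1
s2 (pos 2,3,6,7): 1⊕0⊕0⊕0 = 1
s4 (pos 4,5,6,7): 0⊕0⊕0⊕0 = 0
Syndrome s4…s1 = 011 → error at position 3.
Flip position 3: 1100000 → 1110000

1110000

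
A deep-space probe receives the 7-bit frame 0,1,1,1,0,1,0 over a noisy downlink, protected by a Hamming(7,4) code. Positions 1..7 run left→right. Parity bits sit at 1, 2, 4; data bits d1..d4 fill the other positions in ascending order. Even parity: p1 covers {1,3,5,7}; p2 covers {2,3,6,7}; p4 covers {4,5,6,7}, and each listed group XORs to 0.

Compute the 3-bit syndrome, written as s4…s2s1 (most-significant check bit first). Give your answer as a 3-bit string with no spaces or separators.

011

s1 (pos 1,3,5,7): 0⊕1⊕0⊕0 = 1
s2 (pos 2,3,6,7): 1⊕1⊕1⊕0 = 1
s4 (pos 4,5,6,7): 1⊕0⊕1⊕0 = 0
Syndrome s4…s1 = 011 → error at position 3.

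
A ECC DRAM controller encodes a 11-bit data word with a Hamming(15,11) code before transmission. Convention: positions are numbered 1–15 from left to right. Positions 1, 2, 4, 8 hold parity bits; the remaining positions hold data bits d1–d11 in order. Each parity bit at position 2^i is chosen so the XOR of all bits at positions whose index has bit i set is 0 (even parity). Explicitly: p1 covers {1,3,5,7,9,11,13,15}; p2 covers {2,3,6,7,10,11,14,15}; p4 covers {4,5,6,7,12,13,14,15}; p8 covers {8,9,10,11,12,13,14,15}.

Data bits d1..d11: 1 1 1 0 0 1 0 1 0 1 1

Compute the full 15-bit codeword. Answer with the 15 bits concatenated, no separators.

111111000101011

Place data at non-parity positions: p1 p2 1 p4 1 1 0 p8 0 1 0 1 0 1 1
p1 (pos 1,3,5,7,9,11,13,15): XOR of data positions = 1⊕1⊕0⊕0⊕0⊕0⊕1 = 1
p2 (pos 2,3,6,7,10,11,14,15): XOR of data positions = 1⊕1⊕0⊕1⊕0⊕1⊕1 = 1
p4 (pos 4,5,6,7,12,13,14,15): XOR of data positions = 1⊕1⊕0⊕1⊕0⊕1⊕1 = 1
p8 (pos 8,9,10,11,12,13,14,15): XOR of data positions = 0⊕1⊕0⊕1⊕0⊕1⊕1 = 0
Codeword: 111111000101011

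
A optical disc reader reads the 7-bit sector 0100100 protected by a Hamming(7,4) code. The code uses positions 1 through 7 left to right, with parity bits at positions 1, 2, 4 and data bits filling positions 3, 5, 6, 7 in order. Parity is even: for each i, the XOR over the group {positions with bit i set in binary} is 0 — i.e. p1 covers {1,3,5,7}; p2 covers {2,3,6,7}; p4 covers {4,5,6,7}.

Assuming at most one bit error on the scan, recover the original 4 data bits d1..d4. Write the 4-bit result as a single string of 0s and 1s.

0101

s1 (pos 1,3,5,7): 0⊕0⊕1⊕0 = 1
s2 (pos 2,3,6,7): 1⊕0⊕0⊕0 = 1
s4 (pos 4,5,6,7): 0⊕1⊕0⊕0 = 1
Syndrome s4…s1 = 111 → error at position 7.
Flip position 7: 0100100 → 0100101
Read data bits from positions 3,5,6,7: 0101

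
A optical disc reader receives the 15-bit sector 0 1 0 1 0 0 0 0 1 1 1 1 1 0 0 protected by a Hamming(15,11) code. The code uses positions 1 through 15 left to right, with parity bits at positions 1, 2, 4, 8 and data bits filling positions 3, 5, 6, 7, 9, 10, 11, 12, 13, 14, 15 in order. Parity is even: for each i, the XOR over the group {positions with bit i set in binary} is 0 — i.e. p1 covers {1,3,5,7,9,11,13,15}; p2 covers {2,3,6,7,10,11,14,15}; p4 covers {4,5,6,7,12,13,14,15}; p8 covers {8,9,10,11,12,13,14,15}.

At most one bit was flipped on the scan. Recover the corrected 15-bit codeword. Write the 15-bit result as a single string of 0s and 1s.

s1 (pos 1,3,5,7,9,11,13,15): 0⊕0⊕0⊕0⊕1⊕1⊕1⊕0 = 1
s2 (pos 2,3,6,7,10,11,14,15): 1⊕0⊕0⊕0⊕1⊕1⊕0⊕0 = 1
s4 (pos 4,5,6,7,12,13,14,15): 1⊕0⊕0⊕0⊕1⊕1⊕0⊕0 = 1
s8 (pos 8,9,10,11,12,13,14,15): 0⊕1⊕1⊕1⊕1⊕1⊕0⊕0 = 1
Syndrome s8…s1 = 1111 → error at position 15.
Flip position 15: 010100001111100 → 010100001111101

010100001111101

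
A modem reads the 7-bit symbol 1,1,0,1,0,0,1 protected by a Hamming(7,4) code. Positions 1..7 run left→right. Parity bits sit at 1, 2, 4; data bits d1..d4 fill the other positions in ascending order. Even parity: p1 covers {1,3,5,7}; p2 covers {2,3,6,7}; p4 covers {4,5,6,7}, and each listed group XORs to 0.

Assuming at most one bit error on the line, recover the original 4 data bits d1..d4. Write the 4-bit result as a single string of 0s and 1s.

0001

s1 (pos 1,3,5,7): 1⊕0⊕0⊕1 = 0
s2 (pos 2,3,6,7): 1⊕0⊕0⊕1 = 0
s4 (pos 4,5,6,7): 1⊕0⊕0⊕1 = 0
Syndrome s4…s1 = 000 → no error.
Read data bits from positions 3,5,6,7: 0001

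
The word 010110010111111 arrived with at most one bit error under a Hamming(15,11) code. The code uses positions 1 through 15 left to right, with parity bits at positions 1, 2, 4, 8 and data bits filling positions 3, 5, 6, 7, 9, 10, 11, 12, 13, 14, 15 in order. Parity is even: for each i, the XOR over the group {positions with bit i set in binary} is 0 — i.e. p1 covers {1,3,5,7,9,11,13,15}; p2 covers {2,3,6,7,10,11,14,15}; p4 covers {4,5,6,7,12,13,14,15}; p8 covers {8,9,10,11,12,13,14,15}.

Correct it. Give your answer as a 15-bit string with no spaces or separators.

s1 (pos 1,3,5,7,9,11,13,15): 0⊕0⊕1⊕0⊕0⊕1⊕1⊕1 = 0
s2 (pos 2,3,6,7,10,11,14,15): 1⊕0⊕0⊕0⊕1⊕1⊕1⊕1 = 1
s4 (pos 4,5,6,7,12,13,14,15): 1⊕1⊕0⊕0⊕1⊕1⊕1⊕1 = 0
s8 (pos 8,9,10,11,12,13,14,15): 1⊕0⊕1⊕1⊕1⊕1⊕1⊕1 = 1
Syndrome s8…s1 = 1010 → error at position 10.
Flip position 10: 010110010111111 → 010110010011111

010110010011111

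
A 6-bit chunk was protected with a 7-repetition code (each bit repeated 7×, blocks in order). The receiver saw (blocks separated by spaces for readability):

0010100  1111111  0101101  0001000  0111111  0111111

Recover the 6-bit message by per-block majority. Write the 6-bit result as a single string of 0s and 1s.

Block 1 (0010100): 2 ones → 0
Block 2 (1111111): 7 ones → 1
Block 3 (0101101): 4 ones → 1
Block 4 (0001000): 1 one → 0
Block 5 (0111111): 6 ones → 1
Block 6 (0111111): 6 ones → 1

011011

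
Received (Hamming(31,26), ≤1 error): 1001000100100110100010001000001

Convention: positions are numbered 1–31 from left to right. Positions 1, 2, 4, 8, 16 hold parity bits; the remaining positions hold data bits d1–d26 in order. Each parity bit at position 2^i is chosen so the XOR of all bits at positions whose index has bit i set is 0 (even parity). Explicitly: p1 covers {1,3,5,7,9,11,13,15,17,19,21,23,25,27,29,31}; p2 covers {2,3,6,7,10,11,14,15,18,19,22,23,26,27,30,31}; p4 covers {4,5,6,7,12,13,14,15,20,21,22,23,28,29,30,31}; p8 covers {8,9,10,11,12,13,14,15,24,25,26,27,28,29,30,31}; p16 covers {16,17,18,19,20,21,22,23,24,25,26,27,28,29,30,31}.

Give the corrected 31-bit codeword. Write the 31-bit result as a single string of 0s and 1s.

1001100100100110100010001000001

s1 (pos 1,3,5,7,9,11,13,15,17,19,21,23,25,27,29,31): 1⊕0⊕0⊕0⊕0⊕1⊕0⊕1⊕1⊕0⊕1⊕0⊕1⊕0⊕0⊕1 = 1
s2 (pos 2,3,6,7,10,11,14,15,18,19,22,23,26,27,30,31): 0⊕0⊕0⊕0⊕0⊕1⊕1⊕1⊕0⊕0⊕0⊕0⊕0⊕0⊕0⊕1 = 0
s4 (pos 4,5,6,7,12,13,14,15,20,21,22,23,28,29,30,31): 1⊕0⊕0⊕0⊕0⊕0⊕1⊕1⊕0⊕1⊕0⊕0⊕0⊕0⊕0⊕1 = 1
s8 (pos 8,9,10,11,12,13,14,15,24,25,26,27,28,29,30,31): 1⊕0⊕0⊕1⊕0⊕0⊕1⊕1⊕0⊕1⊕0⊕0⊕0⊕0⊕0⊕1 = 0
s16 (pos 16,17,18,19,20,21,22,23,24,25,26,27,28,29,30,31): 0⊕1⊕0⊕0⊕0⊕1⊕0⊕0⊕0⊕1⊕0⊕0⊕0⊕0⊕0⊕1 = 0
Syndrome s16…s1 = 00101 → error at position 5.
Flip position 5: 1001000100100110100010001000001 → 1001100100100110100010001000001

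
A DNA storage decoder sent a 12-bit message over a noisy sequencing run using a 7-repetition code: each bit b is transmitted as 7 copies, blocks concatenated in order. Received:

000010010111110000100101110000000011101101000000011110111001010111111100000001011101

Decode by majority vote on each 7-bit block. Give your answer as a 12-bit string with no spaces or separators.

010101010101

Block 1 (0000100): 1 one → 0
Block 2 (1011111): 6 ones → 1
Block 3 (0000100): 1 one → 0
Block 4 (1011100): 4 ones → 1
Block 5 (0000001): 1 one → 0
Block 6 (1101101): 5 ones → 1
Block 7 (0000000): 0 ones → 0
Block 8 (1111011): 6 ones → 1
Block 9 (1001010): 3 ones → 0
Block 10 (1111111): 7 ones → 1
Block 11 (0000000): 0 ones → 0
Block 12 (1011101): 5 ones → 1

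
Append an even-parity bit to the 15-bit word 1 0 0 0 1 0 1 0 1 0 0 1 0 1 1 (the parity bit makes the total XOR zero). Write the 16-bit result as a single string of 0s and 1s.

1000101010010111

XOR of the 15 data bits: 1⊕0⊕0⊕0⊕1⊕0⊕1⊕0⊕1⊕0⊕0⊕1⊕0⊕1⊕1 = 1
Parity bit = 1 (so all 16 bits XOR to 0).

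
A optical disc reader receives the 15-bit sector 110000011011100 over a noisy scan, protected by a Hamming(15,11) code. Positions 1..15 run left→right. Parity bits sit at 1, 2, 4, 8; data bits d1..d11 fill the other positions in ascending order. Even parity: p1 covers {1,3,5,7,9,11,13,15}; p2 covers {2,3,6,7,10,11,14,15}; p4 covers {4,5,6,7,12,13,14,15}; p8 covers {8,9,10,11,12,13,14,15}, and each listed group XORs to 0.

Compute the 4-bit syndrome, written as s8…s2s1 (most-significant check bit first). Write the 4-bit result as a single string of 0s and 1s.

s1 (pos 1,3,5,7,9,11,13,15): 1⊕0⊕0⊕0⊕1⊕1⊕1⊕0 = 0
s2 (pos 2,3,6,7,10,11,14,15): 1⊕0⊕0⊕0⊕0⊕1⊕0⊕0 = 0
s4 (pos 4,5,6,7,12,13,14,15): 0⊕0⊕0⊕0⊕1⊕1⊕0⊕0 = 0
s8 (pos 8,9,10,11,12,13,14,15): 1⊕1⊕0⊕1⊕1⊕1⊕0⊕0 = 1
Syndrome s8…s1 = 1000 → error at position 8.

1000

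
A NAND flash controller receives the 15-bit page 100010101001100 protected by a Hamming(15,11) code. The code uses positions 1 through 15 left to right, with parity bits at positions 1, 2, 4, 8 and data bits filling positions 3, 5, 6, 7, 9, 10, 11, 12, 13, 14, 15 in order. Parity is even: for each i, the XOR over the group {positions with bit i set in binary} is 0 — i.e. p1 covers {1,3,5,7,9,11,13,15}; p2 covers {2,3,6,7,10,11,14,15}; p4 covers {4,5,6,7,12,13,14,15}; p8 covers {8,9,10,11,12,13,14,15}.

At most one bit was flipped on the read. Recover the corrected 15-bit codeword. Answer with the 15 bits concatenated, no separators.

100010101011100

s1 (pos 1,3,5,7,9,11,13,15): 1⊕0⊕1⊕1⊕1⊕0⊕1⊕0 = 1
s2 (pos 2,3,6,7,10,11,14,15): 0⊕0⊕0⊕1⊕0⊕0⊕0⊕0 = 1
s4 (pos 4,5,6,7,12,13,14,15): 0⊕1⊕0⊕1⊕1⊕1⊕0⊕0 = 0
s8 (pos 8,9,10,11,12,13,14,15): 0⊕1⊕0⊕0⊕1⊕1⊕0⊕0 = 1
Syndrome s8…s1 = 1011 → error at position 11.
Flip position 11: 100010101001100 → 100010101011100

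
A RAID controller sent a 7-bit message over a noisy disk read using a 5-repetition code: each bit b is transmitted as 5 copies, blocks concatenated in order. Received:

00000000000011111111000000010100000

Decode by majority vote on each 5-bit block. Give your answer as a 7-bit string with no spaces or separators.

0011000

Block 1 (00000): 0 ones → 0
Block 2 (00000): 0 ones → 0
Block 3 (00111): 3 ones → 1
Block 4 (11111): 5 ones → 1
Block 5 (00000): 0 ones → 0
Block 6 (00101): 2 ones → 0
Block 7 (00000): 0 ones → 0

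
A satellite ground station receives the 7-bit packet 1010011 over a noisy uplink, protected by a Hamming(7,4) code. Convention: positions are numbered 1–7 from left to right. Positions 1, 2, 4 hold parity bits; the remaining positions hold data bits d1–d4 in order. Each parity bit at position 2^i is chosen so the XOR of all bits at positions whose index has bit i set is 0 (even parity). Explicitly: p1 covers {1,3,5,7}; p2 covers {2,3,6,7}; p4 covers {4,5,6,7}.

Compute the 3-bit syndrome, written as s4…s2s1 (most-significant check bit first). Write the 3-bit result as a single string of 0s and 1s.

s1 (pos 1,3,5,7): 1⊕1⊕0⊕1 = 1
s2 (pos 2,3,6,7): 0⊕1⊕1⊕1 = 1
s4 (pos 4,5,6,7): 0⊕0⊕1⊕1 = 0
Syndrome s4…s1 = 011 → error at position 3.

011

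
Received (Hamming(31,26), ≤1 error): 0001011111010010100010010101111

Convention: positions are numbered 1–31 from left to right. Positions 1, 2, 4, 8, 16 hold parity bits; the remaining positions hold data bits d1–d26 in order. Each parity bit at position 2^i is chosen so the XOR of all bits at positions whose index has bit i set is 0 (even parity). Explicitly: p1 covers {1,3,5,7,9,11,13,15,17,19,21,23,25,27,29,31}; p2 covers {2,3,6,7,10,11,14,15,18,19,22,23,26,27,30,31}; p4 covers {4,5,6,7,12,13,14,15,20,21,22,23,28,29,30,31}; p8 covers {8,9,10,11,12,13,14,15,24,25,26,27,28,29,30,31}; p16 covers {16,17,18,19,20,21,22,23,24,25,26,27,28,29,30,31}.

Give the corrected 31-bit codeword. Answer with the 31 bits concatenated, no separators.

0001011111110010100010010101111

s1 (pos 1,3,5,7,9,11,13,15,17,19,21,23,25,27,29,31): 0⊕0⊕0⊕1⊕1⊕0⊕0⊕1⊕1⊕0⊕1⊕0⊕0⊕0⊕1⊕1 = 1
s2 (pos 2,3,6,7,10,11,14,15,18,19,22,23,26,27,30,31): 0⊕0⊕1⊕1⊕1⊕0⊕0⊕1⊕0⊕0⊕0⊕0⊕1⊕0⊕1⊕1 = 1
s4 (pos 4,5,6,7,12,13,14,15,20,21,22,23,28,29,30,31): 1⊕0⊕1⊕1⊕1⊕0⊕0⊕1⊕0⊕1⊕0⊕0⊕1⊕1⊕1⊕1 = 0
s8 (pos 8,9,10,11,12,13,14,15,24,25,26,27,28,29,30,31): 1⊕1⊕1⊕0⊕1⊕0⊕0⊕1⊕1⊕0⊕1⊕0⊕1⊕1⊕1⊕1 = 1
s16 (pos 16,17,18,19,20,21,22,23,24,25,26,27,28,29,30,31): 0⊕1⊕0⊕0⊕0⊕1⊕0⊕0⊕1⊕0⊕1⊕0⊕1⊕1⊕1⊕1 = 0
Syndrome s16…s1 = 01011 → error at position 11.
Flip position 11: 0001011111010010100010010101111 → 0001011111110010100010010101111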